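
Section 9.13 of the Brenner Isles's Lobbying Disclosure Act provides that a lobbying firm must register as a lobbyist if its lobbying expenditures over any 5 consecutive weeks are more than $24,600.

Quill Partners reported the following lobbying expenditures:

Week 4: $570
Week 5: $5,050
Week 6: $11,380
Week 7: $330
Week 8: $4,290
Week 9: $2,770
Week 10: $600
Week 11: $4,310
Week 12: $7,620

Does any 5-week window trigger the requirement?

Week 4–Week 8: $570 + $5,050 + $11,380 + $330 + $4,290 = $21,620 (under)
Week 5–Week 9: $5,050 + $11,380 + $330 + $4,290 + $2,770 = $23,820 (under)
Week 6–Week 10: $11,380 + $330 + $4,290 + $2,770 + $600 = $19,370 (under)
Week 7–Week 11: $330 + $4,290 + $2,770 + $600 + $4,310 = $12,300 (under)
Week 8–Week 12: $4,290 + $2,770 + $600 + $4,310 + $7,620 = $19,590 (under)
No window exceeds $24,600.

No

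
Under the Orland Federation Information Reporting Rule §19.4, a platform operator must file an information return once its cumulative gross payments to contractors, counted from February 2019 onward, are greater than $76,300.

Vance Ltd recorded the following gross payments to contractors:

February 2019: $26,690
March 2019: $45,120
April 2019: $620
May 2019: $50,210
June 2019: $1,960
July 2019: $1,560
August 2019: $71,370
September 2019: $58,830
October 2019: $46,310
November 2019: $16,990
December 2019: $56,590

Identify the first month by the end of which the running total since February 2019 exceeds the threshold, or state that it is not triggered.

Through February 2019: $26,690
Through March 2019: $71,810
Through April 2019: $72,430
Through May 2019: $122,640 ← exceeds threshold

May 2019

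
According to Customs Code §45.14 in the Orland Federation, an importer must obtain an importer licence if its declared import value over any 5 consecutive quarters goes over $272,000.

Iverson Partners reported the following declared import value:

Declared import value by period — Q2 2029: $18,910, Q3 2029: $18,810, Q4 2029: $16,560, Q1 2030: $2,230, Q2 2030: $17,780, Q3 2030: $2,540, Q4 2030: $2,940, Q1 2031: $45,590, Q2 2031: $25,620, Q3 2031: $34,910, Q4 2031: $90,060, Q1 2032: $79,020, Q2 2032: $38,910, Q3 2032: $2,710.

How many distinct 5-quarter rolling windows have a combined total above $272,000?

1

Q2 2029–Q2 2030: $18,910 + $18,810 + $16,560 + $2,230 + $17,780 = $74,290 (under)
Q3 2029–Q3 2030: $18,810 + $16,560 + $2,230 + $17,780 + $2,540 = $57,920 (under)
Q4 2029–Q4 2030: $16,560 + $2,230 + $17,780 + $2,540 + $2,940 = $42,050 (under)
Q1 2030–Q1 2031: $2,230 + $17,780 + $2,540 + $2,940 + $45,590 = $71,080 (under)
Q2 2030–Q2 2031: $17,780 + $2,540 + $2,940 + $45,590 + $25,620 = $94,470 (under)
Q3 2030–Q3 2031: $2,540 + $2,940 + $45,590 + $25,620 + $34,910 = $111,600 (under)
Q4 2030–Q4 2031: $2,940 + $45,590 + $25,620 + $34,910 + $90,060 = $199,120 (under)
Q1 2031–Q1 2032: $45,590 + $25,620 + $34,910 + $90,060 + $79,020 = $275,200 (over)
Q2 2031–Q2 2032: $25,620 + $34,910 + $90,060 + $79,020 + $38,910 = $268,520 (under)
Q3 2031–Q3 2032: $34,910 + $90,060 + $79,020 + $38,910 + $2,710 = $245,610 (under)
1 window exceeds the threshold.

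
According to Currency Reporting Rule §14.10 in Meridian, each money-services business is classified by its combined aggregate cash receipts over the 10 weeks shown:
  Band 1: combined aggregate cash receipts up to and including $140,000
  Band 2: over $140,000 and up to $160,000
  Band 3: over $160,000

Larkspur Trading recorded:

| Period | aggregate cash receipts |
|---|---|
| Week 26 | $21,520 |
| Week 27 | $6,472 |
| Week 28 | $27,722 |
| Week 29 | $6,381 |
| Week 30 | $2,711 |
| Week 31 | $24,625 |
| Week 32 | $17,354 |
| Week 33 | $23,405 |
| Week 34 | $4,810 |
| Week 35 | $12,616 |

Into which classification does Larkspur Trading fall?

Band 2

Combined aggregate cash receipts: $21,520 + $6,472 + $27,722 + $6,381 + $2,711 + $24,625 + $17,354 + $23,405 + $4,810 + $12,616 = $147,616.
$140,000 < $147,616 ≤ $160,000, so Band 2 applies.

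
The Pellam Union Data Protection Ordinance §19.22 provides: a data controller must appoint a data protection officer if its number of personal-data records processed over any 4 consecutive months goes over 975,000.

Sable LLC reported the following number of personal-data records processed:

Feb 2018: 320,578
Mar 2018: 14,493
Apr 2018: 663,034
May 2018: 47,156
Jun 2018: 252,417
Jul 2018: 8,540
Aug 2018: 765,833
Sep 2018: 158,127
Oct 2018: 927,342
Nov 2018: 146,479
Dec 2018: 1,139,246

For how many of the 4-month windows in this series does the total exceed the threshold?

Feb 2018–May 2018: 320,578 + 14,493 + 663,034 + 47,156 = 1,045,261 (over)
Mar 2018–Jun 2018: 14,493 + 663,034 + 47,156 + 252,417 = 977,100 (over)
Apr 2018–Jul 2018: 663,034 + 47,156 + 252,417 + 8,540 = 971,147 (under)
May 2018–Aug 2018: 47,156 + 252,417 + 8,540 + 765,833 = 1,073,946 (over)
Jun 2018–Sep 2018: 252,417 + 8,540 + 765,833 + 158,127 = 1,184,917 (over)
Jul 2018–Oct 2018: 8,540 + 765,833 + 158,127 + 927,342 = 1,859,842 (over)
Aug 2018–Nov 2018: 765,833 + 158,127 + 927,342 + 146,479 = 1,997,781 (over)
Sep 2018–Dec 2018: 158,127 + 927,342 + 146,479 + 1,139,246 = 2,371,194 (over)
7 windows exceed the threshold.

7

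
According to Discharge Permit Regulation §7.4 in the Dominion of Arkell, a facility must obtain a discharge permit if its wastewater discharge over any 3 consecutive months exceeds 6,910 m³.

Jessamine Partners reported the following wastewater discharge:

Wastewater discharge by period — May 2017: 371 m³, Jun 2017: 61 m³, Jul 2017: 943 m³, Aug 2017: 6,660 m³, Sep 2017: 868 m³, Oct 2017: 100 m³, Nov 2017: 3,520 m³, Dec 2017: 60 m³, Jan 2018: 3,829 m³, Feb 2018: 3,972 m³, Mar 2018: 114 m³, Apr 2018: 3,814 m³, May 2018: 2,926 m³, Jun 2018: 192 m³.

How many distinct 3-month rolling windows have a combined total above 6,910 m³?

8

May 2017–Jul 2017: 371 m³ + 61 m³ + 943 m³ = 1,375 m³ (under)
Jun 2017–Aug 2017: 61 m³ + 943 m³ + 6,660 m³ = 7,664 m³ (over)
Jul 2017–Sep 2017: 943 m³ + 6,660 m³ + 868 m³ = 8,471 m³ (over)
Aug 2017–Oct 2017: 6,660 m³ + 868 m³ + 100 m³ = 7,628 m³ (over)
Sep 2017–Nov 2017: 868 m³ + 100 m³ + 3,520 m³ = 4,488 m³ (under)
Oct 2017–Dec 2017: 100 m³ + 3,520 m³ + 60 m³ = 3,680 m³ (under)
Nov 2017–Jan 2018: 3,520 m³ + 60 m³ + 3,829 m³ = 7,409 m³ (over)
Dec 2017–Feb 2018: 60 m³ + 3,829 m³ + 3,972 m³ = 7,861 m³ (over)
Jan 2018–Mar 2018: 3,829 m³ + 3,972 m³ + 114 m³ = 7,915 m³ (over)
Feb 2018–Apr 2018: 3,972 m³ + 114 m³ + 3,814 m³ = 7,900 m³ (over)
Mar 2018–May 2018: 114 m³ + 3,814 m³ + 2,926 m³ = 6,854 m³ (under)
Apr 2018–Jun 2018: 3,814 m³ + 2,926 m³ + 192 m³ = 6,932 m³ (over)
8 windows exceed the threshold.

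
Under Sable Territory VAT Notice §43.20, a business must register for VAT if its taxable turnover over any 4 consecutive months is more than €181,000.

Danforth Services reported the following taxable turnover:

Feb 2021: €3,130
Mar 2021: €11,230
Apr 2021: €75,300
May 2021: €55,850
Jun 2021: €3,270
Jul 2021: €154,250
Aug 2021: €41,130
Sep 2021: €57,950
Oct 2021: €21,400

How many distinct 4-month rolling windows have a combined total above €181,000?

4

Feb 2021–May 2021: €3,130 + €11,230 + €75,300 + €55,850 = €145,510 (under)
Mar 2021–Jun 2021: €11,230 + €75,300 + €55,850 + €3,270 = €145,650 (under)
Apr 2021–Jul 2021: €75,300 + €55,850 + €3,270 + €154,250 = €288,670 (over)
May 2021–Aug 2021: €55,850 + €3,270 + €154,250 + €41,130 = €254,500 (over)
Jun 2021–Sep 2021: €3,270 + €154,250 + €41,130 + €57,950 = €256,600 (over)
Jul 2021–Oct 2021: €154,250 + €41,130 + €57,950 + €21,400 = €274,730 (over)
4 windows exceed the threshold.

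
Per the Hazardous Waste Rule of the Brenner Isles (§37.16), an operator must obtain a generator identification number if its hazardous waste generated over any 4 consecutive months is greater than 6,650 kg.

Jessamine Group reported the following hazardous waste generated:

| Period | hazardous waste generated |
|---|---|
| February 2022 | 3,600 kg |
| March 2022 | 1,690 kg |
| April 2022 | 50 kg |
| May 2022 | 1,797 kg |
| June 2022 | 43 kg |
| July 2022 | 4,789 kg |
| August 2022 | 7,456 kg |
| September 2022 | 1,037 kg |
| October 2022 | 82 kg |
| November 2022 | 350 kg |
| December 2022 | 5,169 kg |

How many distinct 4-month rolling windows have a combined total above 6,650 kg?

February 2022–May 2022: 3,600 kg + 1,690 kg + 50 kg + 1,797 kg = 7,137 kg (over)
March 2022–June 2022: 1,690 kg + 50 kg + 1,797 kg + 43 kg = 3,580 kg (under)
April 2022–July 2022: 50 kg + 1,797 kg + 43 kg + 4,789 kg = 6,679 kg (over)
May 2022–August 2022: 1,797 kg + 43 kg + 4,789 kg + 7,456 kg = 14,085 kg (over)
June 2022–September 2022: 43 kg + 4,789 kg + 7,456 kg + 1,037 kg = 13,325 kg (over)
July 2022–October 2022: 4,789 kg + 7,456 kg + 1,037 kg + 82 kg = 13,364 kg (over)
August 2022–November 2022: 7,456 kg + 1,037 kg + 82 kg + 350 kg = 8,925 kg (over)
September 2022–December 2022: 1,037 kg + 82 kg + 350 kg + 5,169 kg = 6,638 kg (under)
6 windows exceed the threshold.

6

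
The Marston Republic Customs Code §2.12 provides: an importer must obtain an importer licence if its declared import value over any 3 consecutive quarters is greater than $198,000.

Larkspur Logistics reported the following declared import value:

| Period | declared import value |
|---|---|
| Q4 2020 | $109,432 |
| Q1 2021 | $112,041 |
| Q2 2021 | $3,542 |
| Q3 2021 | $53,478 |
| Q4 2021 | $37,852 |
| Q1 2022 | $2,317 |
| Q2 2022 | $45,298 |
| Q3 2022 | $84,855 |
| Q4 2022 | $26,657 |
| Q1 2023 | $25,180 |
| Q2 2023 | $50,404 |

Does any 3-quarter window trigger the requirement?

Yes

Q4 2020–Q2 2021: $109,432 + $112,041 + $3,542 = $225,015 (over)
Q1 2021–Q3 2021: $112,041 + $3,542 + $53,478 = $169,061 (under)
Q2 2021–Q4 2021: $3,542 + $53,478 + $37,852 = $94,872 (under)
Q3 2021–Q1 2022: $53,478 + $37,852 + $2,317 = $93,647 (under)
Q4 2021–Q2 2022: $37,852 + $2,317 + $45,298 = $85,467 (under)
Q1 2022–Q3 2022: $2,317 + $45,298 + $84,855 = $132,470 (under)
Q2 2022–Q4 2022: $45,298 + $84,855 + $26,657 = $156,810 (under)
Q3 2022–Q1 2023: $84,855 + $26,657 + $25,180 = $136,692 (under)
Q4 2022–Q2 2023: $26,657 + $25,180 + $50,404 = $102,241 (under)
At least one window exceeds $198,000.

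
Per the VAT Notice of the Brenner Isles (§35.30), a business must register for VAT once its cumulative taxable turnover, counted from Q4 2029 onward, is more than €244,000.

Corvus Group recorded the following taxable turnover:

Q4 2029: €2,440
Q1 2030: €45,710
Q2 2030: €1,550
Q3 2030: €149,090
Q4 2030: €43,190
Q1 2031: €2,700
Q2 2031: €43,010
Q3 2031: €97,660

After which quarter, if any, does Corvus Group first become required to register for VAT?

Through Q4 2029: €2,440
Through Q1 2030: €48,150
Through Q2 2030: €49,700
Through Q3 2030: €198,790
Through Q4 2030: €241,980
Through Q1 2031: €244,680 ← exceeds threshold

Q1 2031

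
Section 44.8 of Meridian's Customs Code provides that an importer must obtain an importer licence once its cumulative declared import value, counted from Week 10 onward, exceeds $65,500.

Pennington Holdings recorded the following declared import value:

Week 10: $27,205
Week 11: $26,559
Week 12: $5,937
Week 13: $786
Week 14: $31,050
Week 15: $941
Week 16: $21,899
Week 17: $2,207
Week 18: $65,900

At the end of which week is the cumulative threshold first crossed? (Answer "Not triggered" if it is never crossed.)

Week 14

Through Week 10: $27,205
Through Week 11: $53,764
Through Week 12: $59,701
Through Week 13: $60,487
Through Week 14: $91,537 ← exceeds threshold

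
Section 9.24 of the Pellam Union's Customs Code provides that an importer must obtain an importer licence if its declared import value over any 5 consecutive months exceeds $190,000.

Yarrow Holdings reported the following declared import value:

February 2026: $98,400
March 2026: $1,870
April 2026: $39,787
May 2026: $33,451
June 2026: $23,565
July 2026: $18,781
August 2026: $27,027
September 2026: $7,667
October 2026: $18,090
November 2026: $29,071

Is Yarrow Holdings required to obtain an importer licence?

February 2026–June 2026: $98,400 + $1,870 + $39,787 + $33,451 + $23,565 = $197,073 (over)
March 2026–July 2026: $1,870 + $39,787 + $33,451 + $23,565 + $18,781 = $117,454 (under)
April 2026–August 2026: $39,787 + $33,451 + $23,565 + $18,781 + $27,027 = $142,611 (under)
May 2026–September 2026: $33,451 + $23,565 + $18,781 + $27,027 + $7,667 = $110,491 (under)
June 2026–October 2026: $23,565 + $18,781 + $27,027 + $7,667 + $18,090 = $95,130 (under)
July 2026–November 2026: $18,781 + $27,027 + $7,667 + $18,090 + $29,071 = $100,636 (under)
At least one window exceeds $190,000.

Yes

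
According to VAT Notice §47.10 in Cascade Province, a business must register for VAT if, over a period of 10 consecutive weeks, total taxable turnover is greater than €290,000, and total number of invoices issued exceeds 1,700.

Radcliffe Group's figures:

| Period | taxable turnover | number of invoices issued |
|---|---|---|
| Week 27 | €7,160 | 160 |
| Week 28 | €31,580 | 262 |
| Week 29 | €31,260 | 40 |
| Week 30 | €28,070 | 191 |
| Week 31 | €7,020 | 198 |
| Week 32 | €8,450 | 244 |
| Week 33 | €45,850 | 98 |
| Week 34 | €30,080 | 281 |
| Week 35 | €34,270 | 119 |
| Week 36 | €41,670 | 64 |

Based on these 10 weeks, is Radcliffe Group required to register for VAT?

No

Total taxable turnover: €7,160 + €31,580 + €31,260 + €28,070 + €7,020 + €8,450 + €45,850 + €30,080 + €34,270 + €41,670 = €265,410 (≤ €290,000).
Total number of invoices issued: 160 + 262 + 40 + 191 + 198 + 244 + 98 + 281 + 119 + 64 = 1,657 (≤ 1,700).
The test is 'and': the rule requires both, and at least one is not exceeded.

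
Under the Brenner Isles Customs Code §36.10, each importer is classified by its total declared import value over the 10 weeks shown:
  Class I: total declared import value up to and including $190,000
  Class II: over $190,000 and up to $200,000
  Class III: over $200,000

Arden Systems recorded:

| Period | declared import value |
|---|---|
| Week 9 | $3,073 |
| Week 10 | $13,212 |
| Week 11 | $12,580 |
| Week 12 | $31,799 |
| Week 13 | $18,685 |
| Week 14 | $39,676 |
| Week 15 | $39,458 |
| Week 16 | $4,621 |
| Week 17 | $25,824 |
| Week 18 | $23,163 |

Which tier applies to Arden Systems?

Class III

Total declared import value: $3,073 + $13,212 + $12,580 + $31,799 + $18,685 + $39,676 + $39,458 + $4,621 + $25,824 + $23,163 = $212,091.
$212,091 > $200,000, so Class III applies.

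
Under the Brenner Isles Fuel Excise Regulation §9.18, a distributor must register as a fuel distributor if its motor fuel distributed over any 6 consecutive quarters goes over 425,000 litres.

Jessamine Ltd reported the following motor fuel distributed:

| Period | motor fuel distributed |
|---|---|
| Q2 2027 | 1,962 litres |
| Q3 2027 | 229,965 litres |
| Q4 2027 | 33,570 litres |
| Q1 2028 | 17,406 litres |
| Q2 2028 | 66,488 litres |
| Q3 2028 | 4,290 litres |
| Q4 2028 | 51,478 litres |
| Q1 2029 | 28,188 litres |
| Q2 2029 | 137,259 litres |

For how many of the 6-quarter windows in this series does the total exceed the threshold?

Q2 2027–Q3 2028: 1,962 litres + 229,965 litres + 33,570 litres + 17,406 litres + 66,488 litres + 4,290 litres = 353,681 litres (under)
Q3 2027–Q4 2028: 229,965 litres + 33,570 litres + 17,406 litres + 66,488 litres + 4,290 litres + 51,478 litres = 403,197 litres (under)
Q4 2027–Q1 2029: 33,570 litres + 17,406 litres + 66,488 litres + 4,290 litres + 51,478 litres + 28,188 litres = 201,420 litres (under)
Q1 2028–Q2 2029: 17,406 litres + 66,488 litres + 4,290 litres + 51,478 litres + 28,188 litres + 137,259 litres = 305,109 litres (under)
0 windows exceed the threshold.

0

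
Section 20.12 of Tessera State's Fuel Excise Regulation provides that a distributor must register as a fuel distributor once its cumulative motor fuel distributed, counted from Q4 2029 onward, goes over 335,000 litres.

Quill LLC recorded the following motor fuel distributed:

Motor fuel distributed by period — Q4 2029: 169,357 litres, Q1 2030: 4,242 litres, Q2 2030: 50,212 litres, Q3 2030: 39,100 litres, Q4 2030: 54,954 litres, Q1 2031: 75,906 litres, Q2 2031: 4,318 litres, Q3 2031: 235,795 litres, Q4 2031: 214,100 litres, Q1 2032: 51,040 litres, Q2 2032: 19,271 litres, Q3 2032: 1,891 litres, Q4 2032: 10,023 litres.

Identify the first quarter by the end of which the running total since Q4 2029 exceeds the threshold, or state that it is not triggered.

Q1 2031

Through Q4 2029: 169,357 litres
Through Q1 2030: 173,599 litres
Through Q2 2030: 223,811 litres
Through Q3 2030: 262,911 litres
Through Q4 2030: 317,865 litres
Through Q1 2031: 393,771 litres ← exceeds threshold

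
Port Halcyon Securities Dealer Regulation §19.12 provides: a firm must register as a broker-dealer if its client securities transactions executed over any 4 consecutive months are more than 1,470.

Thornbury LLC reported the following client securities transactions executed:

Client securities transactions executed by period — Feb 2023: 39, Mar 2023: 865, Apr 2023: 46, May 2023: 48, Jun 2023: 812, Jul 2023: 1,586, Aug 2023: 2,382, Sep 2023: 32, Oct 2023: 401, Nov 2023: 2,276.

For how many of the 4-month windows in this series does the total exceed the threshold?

6

Feb 2023–May 2023: 39 + 865 + 46 + 48 = 998 (under)
Mar 2023–Jun 2023: 865 + 46 + 48 + 812 = 1,771 (over)
Apr 2023–Jul 2023: 46 + 48 + 812 + 1,586 = 2,492 (over)
May 2023–Aug 2023: 48 + 812 + 1,586 + 2,382 = 4,828 (over)
Jun 2023–Sep 2023: 812 + 1,586 + 2,382 + 32 = 4,812 (over)
Jul 2023–Oct 2023: 1,586 + 2,382 + 32 + 401 = 4,401 (over)
Aug 2023–Nov 2023: 2,382 + 32 + 401 + 2,276 = 5,091 (over)
6 windows exceed the threshold.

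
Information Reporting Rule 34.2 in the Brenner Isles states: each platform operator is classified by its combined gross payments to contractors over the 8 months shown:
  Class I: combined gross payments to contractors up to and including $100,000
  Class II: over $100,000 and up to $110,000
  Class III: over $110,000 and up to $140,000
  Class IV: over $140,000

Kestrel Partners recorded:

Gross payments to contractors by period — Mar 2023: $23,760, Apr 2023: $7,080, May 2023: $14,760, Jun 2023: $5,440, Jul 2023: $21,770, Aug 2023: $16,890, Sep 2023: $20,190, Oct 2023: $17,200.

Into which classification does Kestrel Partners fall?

Class III

Combined gross payments to contractors: $23,760 + $7,080 + $14,760 + $5,440 + $21,770 + $16,890 + $20,190 + $17,200 = $127,090.
$110,000 < $127,090 ≤ $140,000, so Class III applies.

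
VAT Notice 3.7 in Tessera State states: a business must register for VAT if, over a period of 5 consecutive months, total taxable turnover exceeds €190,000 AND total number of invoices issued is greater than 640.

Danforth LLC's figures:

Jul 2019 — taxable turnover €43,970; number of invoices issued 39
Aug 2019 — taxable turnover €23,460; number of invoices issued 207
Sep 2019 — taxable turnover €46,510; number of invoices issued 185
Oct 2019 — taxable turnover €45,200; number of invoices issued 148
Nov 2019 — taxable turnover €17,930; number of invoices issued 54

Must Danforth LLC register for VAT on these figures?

Total taxable turnover: €43,970 + €23,460 + €46,510 + €45,200 + €17,930 = €177,070 (≤ €190,000).
Total number of invoices issued: 39 + 207 + 185 + 148 + 54 = 633 (≤ 640).
The test is 'and': the rule requires both, and at least one is not exceeded.

No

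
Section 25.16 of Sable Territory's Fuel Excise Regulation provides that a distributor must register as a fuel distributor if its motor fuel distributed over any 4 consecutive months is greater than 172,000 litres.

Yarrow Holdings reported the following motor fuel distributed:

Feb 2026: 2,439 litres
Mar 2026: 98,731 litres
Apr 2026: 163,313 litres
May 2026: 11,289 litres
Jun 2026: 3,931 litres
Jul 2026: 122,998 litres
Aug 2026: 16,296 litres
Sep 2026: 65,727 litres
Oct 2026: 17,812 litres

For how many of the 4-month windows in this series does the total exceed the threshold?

Feb 2026–May 2026: 2,439 litres + 98,731 litres + 163,313 litres + 11,289 litres = 275,772 litres (over)
Mar 2026–Jun 2026: 98,731 litres + 163,313 litres + 11,289 litres + 3,931 litres = 277,264 litres (over)
Apr 2026–Jul 2026: 163,313 litres + 11,289 litres + 3,931 litres + 122,998 litres = 301,531 litres (over)
May 2026–Aug 2026: 11,289 litres + 3,931 litres + 122,998 litres + 16,296 litres = 154,514 litres (under)
Jun 2026–Sep 2026: 3,931 litres + 122,998 litres + 16,296 litres + 65,727 litres = 208,952 litres (over)
Jul 2026–Oct 2026: 122,998 litres + 16,296 litres + 65,727 litres + 17,812 litres = 222,833 litres (over)
5 windows exceed the threshold.

5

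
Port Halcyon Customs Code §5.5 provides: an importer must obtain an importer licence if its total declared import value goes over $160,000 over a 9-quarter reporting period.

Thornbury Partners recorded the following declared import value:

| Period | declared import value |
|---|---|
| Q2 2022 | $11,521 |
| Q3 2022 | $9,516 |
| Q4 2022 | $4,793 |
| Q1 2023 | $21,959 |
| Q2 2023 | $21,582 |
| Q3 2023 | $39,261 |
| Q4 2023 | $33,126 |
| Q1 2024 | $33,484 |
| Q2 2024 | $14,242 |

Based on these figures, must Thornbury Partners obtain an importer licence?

Yes

Total declared import value: $11,521 + $9,516 + $4,793 + $21,959 + $21,582 + $39,261 + $33,126 + $33,484 + $14,242 = $189,484.
$189,484 > $160,000, so the threshold is exceeded.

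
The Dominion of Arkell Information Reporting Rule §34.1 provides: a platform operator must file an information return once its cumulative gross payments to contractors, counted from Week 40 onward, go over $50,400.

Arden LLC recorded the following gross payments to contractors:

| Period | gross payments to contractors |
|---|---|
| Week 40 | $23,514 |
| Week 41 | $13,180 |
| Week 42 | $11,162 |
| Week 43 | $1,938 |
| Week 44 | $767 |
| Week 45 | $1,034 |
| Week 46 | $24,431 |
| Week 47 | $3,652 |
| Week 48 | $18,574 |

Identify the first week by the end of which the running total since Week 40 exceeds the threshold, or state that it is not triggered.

Week 44

Through Week 40: $23,514
Through Week 41: $36,694
Through Week 42: $47,856
Through Week 43: $49,794
Through Week 44: $50,561 ← exceeds threshold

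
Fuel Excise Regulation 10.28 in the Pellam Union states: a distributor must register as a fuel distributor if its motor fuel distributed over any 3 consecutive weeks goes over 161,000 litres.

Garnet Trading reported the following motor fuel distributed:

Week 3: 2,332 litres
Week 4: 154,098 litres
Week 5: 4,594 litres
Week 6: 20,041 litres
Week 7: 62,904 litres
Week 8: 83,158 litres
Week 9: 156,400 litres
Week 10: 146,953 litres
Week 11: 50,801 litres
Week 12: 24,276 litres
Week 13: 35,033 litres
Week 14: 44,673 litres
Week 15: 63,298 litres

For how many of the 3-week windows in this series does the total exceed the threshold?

7

Week 3–Week 5: 2,332 litres + 154,098 litres + 4,594 litres = 161,024 litres (over)
Week 4–Week 6: 154,098 litres + 4,594 litres + 20,041 litres = 178,733 litres (over)
Week 5–Week 7: 4,594 litres + 20,041 litres + 62,904 litres = 87,539 litres (under)
Week 6–Week 8: 20,041 litres + 62,904 litres + 83,158 litres = 166,103 litres (over)
Week 7–Week 9: 62,904 litres + 83,158 litres + 156,400 litres = 302,462 litres (over)
Week 8–Week 10: 83,158 litres + 156,400 litres + 146,953 litres = 386,511 litres (over)
Week 9–Week 11: 156,400 litres + 146,953 litres + 50,801 litres = 354,154 litres (over)
Week 10–Week 12: 146,953 litres + 50,801 litres + 24,276 litres = 222,030 litres (over)
Week 11–Week 13: 50,801 litres + 24,276 litres + 35,033 litres = 110,110 litres (under)
Week 12–Week 14: 24,276 litres + 35,033 litres + 44,673 litres = 103,982 litres (under)
Week 13–Week 15: 35,033 litres + 44,673 litres + 63,298 litres = 143,004 litres (under)
7 windows exceed the threshold.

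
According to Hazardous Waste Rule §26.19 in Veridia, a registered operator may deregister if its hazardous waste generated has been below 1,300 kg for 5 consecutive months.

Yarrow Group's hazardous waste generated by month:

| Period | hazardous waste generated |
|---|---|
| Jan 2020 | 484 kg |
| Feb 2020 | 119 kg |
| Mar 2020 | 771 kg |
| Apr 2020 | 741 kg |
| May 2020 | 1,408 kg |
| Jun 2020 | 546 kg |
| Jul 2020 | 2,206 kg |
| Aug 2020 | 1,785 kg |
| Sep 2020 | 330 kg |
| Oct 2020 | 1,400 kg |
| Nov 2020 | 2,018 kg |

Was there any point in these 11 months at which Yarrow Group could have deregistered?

Months below 1,300 kg: Jan 2020, Feb 2020, Mar 2020, Apr 2020, Jun 2020, Sep 2020.
Longest run of consecutive months below the threshold: 4.
4 < 5, so Yarrow Group never became eligible.

No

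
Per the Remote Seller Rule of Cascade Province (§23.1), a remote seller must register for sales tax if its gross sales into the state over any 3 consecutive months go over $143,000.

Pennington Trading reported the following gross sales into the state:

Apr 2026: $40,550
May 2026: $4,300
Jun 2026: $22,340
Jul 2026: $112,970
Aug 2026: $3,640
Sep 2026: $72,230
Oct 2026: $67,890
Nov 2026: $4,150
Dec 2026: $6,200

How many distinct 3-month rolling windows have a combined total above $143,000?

3

Apr 2026–Jun 2026: $40,550 + $4,300 + $22,340 = $67,190 (under)
May 2026–Jul 2026: $4,300 + $22,340 + $112,970 = $139,610 (under)
Jun 2026–Aug 2026: $22,340 + $112,970 + $3,640 = $138,950 (under)
Jul 2026–Sep 2026: $112,970 + $3,640 + $72,230 = $188,840 (over)
Aug 2026–Oct 2026: $3,640 + $72,230 + $67,890 = $143,760 (over)
Sep 2026–Nov 2026: $72,230 + $67,890 + $4,150 = $144,270 (over)
Oct 2026–Dec 2026: $67,890 + $4,150 + $6,200 = $78,240 (under)
3 windows exceed the threshold.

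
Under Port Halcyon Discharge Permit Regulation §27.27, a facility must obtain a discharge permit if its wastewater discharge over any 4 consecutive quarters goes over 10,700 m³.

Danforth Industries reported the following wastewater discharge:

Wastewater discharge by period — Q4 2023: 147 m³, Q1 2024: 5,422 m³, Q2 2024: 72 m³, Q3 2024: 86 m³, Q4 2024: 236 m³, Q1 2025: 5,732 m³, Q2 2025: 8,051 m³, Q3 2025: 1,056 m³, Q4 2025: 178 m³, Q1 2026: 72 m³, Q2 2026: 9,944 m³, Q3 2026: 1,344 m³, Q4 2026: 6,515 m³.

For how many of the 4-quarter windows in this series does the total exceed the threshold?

Q4 2023–Q3 2024: 147 m³ + 5,422 m³ + 72 m³ + 86 m³ = 5,727 m³ (under)
Q1 2024–Q4 2024: 5,422 m³ + 72 m³ + 86 m³ + 236 m³ = 5,816 m³ (under)
Q2 2024–Q1 2025: 72 m³ + 86 m³ + 236 m³ + 5,732 m³ = 6,126 m³ (under)
Q3 2024–Q2 2025: 86 m³ + 236 m³ + 5,732 m³ + 8,051 m³ = 14,105 m³ (over)
Q4 2024–Q3 2025: 236 m³ + 5,732 m³ + 8,051 m³ + 1,056 m³ = 15,075 m³ (over)
Q1 2025–Q4 2025: 5,732 m³ + 8,051 m³ + 1,056 m³ + 178 m³ = 15,017 m³ (over)
Q2 2025–Q1 2026: 8,051 m³ + 1,056 m³ + 178 m³ + 72 m³ = 9,357 m³ (under)
Q3 2025–Q2 2026: 1,056 m³ + 178 m³ + 72 m³ + 9,944 m³ = 11,250 m³ (over)
Q4 2025–Q3 2026: 178 m³ + 72 m³ + 9,944 m³ + 1,344 m³ = 11,538 m³ (over)
Q1 2026–Q4 2026: 72 m³ + 9,944 m³ + 1,344 m³ + 6,515 m³ = 17,875 m³ (over)
6 windows exceed the threshold.

6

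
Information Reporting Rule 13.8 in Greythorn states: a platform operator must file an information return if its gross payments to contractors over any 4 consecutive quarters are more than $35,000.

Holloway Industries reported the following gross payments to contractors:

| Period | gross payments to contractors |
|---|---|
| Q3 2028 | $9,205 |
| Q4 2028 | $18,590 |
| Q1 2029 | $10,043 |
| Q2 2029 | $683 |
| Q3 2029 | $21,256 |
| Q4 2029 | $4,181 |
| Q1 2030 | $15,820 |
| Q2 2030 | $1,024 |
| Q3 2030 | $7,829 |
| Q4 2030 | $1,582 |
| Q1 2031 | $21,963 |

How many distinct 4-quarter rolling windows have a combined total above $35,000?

5

Q3 2028–Q2 2029: $9,205 + $18,590 + $10,043 + $683 = $38,521 (over)
Q4 2028–Q3 2029: $18,590 + $10,043 + $683 + $21,256 = $50,572 (over)
Q1 2029–Q4 2029: $10,043 + $683 + $21,256 + $4,181 = $36,163 (over)
Q2 2029–Q1 2030: $683 + $21,256 + $4,181 + $15,820 = $41,940 (over)
Q3 2029–Q2 2030: $21,256 + $4,181 + $15,820 + $1,024 = $42,281 (over)
Q4 2029–Q3 2030: $4,181 + $15,820 + $1,024 + $7,829 = $28,854 (under)
Q1 2030–Q4 2030: $15,820 + $1,024 + $7,829 + $1,582 = $26,255 (under)
Q2 2030–Q1 2031: $1,024 + $7,829 + $1,582 + $21,963 = $32,398 (under)
5 windows exceed the threshold.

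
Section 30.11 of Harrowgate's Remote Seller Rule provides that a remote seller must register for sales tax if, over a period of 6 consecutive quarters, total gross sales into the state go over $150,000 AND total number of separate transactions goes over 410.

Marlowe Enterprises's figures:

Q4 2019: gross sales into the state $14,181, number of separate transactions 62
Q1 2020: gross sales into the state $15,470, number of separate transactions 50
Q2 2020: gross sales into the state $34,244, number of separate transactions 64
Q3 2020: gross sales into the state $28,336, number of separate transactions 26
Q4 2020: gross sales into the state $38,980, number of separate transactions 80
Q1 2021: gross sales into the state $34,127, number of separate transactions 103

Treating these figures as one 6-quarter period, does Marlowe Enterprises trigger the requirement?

No

Total gross sales into the state: $14,181 + $15,470 + $34,244 + $28,336 + $38,980 + $34,127 = $165,338 (> $150,000).
Total number of separate transactions: 62 + 50 + 64 + 26 + 80 + 103 = 385 (≤ 410).
The test is 'and': the rule requires both, and at least one is not exceeded.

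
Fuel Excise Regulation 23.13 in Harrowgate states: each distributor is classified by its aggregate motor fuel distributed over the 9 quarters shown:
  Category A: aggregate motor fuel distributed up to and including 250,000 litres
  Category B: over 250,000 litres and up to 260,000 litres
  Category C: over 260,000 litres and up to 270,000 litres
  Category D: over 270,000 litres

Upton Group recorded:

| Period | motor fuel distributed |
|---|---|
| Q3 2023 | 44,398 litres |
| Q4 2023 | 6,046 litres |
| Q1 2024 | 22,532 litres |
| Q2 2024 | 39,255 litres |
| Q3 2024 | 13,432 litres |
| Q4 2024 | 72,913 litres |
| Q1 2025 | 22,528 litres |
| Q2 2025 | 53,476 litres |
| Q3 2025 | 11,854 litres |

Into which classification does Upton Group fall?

Aggregate motor fuel distributed: 44,398 litres + 6,046 litres + 22,532 litres + 39,255 litres + 13,432 litres + 72,913 litres + 22,528 litres + 53,476 litres + 11,854 litres = 286,434 litres.
286,434 litres > 270,000 litres, so Category D applies.

Category D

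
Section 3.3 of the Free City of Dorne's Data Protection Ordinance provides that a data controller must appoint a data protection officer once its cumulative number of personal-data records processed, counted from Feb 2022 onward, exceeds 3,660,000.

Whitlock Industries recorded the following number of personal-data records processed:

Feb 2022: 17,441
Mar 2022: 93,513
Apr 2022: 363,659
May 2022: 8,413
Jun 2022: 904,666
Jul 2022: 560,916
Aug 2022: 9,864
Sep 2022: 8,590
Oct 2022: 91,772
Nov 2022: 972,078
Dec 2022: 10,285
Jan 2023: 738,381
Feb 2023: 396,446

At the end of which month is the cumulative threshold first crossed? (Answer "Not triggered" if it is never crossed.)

Through Feb 2022: 17,441
Through Mar 2022: 110,954
Through Apr 2022: 474,613
Through May 2022: 483,026
Through Jun 2022: 1,387,692
Through Jul 2022: 1,948,608
Through Aug 2022: 1,958,472
Through Sep 2022: 1,967,062
Through Oct 2022: 2,058,834
Through Nov 2022: 3,030,912
Through Dec 2022: 3,041,197
Through Jan 2023: 3,779,578 ← exceeds threshold

Jan 2023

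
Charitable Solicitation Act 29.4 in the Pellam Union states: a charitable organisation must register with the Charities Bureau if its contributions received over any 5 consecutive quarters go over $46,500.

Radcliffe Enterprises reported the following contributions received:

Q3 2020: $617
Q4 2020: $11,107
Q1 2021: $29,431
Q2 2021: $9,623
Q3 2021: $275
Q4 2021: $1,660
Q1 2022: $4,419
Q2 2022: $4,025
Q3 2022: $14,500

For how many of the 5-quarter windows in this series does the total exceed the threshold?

2

Q3 2020–Q3 2021: $617 + $11,107 + $29,431 + $9,623 + $275 = $51,053 (over)
Q4 2020–Q4 2021: $11,107 + $29,431 + $9,623 + $275 + $1,660 = $52,096 (over)
Q1 2021–Q1 2022: $29,431 + $9,623 + $275 + $1,660 + $4,419 = $45,408 (under)
Q2 2021–Q2 2022: $9,623 + $275 + $1,660 + $4,419 + $4,025 = $20,002 (under)
Q3 2021–Q3 2022: $275 + $1,660 + $4,419 + $4,025 + $14,500 = $24,879 (under)
2 windows exceed the threshold.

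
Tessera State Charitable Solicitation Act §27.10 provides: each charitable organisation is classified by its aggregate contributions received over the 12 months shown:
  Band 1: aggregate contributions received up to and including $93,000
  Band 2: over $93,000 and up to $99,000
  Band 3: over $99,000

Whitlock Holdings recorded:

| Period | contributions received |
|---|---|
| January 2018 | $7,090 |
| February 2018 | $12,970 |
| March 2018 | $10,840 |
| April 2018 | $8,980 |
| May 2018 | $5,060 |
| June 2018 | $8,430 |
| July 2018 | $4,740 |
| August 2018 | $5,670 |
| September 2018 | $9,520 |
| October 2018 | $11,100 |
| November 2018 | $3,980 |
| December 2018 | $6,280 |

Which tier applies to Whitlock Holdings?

Band 2

Aggregate contributions received: $7,090 + $12,970 + $10,840 + $8,980 + $5,060 + $8,430 + $4,740 + $5,670 + $9,520 + $11,100 + $3,980 + $6,280 = $94,660.
$93,000 < $94,660 ≤ $99,000, so Band 2 applies.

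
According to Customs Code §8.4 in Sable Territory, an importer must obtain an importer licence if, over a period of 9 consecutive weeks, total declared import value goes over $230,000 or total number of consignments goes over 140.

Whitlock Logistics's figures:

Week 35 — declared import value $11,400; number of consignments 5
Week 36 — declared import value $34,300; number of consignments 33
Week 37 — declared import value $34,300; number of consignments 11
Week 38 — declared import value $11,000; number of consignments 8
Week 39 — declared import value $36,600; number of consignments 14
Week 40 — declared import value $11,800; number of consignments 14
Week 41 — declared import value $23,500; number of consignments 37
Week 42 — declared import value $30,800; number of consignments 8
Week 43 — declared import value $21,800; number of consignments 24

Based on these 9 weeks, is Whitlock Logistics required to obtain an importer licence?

Yes

Total declared import value: $11,400 + $34,300 + $34,300 + $11,000 + $36,600 + $11,800 + $23,500 + $30,800 + $21,800 = $215,500 (≤ $230,000).
Total number of consignments: 5 + 33 + 11 + 8 + 14 + 14 + 37 + 8 + 24 = 154 (> 140).
The test is 'or': at least one threshold is exceeded.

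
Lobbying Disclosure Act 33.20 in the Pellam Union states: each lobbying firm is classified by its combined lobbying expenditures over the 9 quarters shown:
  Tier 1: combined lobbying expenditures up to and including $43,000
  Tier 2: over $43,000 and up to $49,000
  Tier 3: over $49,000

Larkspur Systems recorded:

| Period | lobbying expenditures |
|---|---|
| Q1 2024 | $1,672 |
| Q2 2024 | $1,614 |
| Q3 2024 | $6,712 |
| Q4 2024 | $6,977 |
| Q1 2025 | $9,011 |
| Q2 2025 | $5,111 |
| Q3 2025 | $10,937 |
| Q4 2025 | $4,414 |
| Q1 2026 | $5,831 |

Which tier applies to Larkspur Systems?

Combined lobbying expenditures: $1,672 + $1,614 + $6,712 + $6,977 + $9,011 + $5,111 + $10,937 + $4,414 + $5,831 = $52,279.
$52,279 > $49,000, so Tier 3 applies.

Tier 3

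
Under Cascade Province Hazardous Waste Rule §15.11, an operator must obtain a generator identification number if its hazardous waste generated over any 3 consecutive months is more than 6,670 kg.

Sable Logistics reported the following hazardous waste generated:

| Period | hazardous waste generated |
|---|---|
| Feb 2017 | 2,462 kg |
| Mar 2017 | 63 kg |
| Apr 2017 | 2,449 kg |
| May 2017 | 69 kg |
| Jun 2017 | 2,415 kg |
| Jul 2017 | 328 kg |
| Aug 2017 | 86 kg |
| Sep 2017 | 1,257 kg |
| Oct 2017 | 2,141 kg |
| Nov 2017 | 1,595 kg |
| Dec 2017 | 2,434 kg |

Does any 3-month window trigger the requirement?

Feb 2017–Apr 2017: 2,462 kg + 63 kg + 2,449 kg = 4,974 kg (under)
Mar 2017–May 2017: 63 kg + 2,449 kg + 69 kg = 2,581 kg (under)
Apr 2017–Jun 2017: 2,449 kg + 69 kg + 2,415 kg = 4,933 kg (under)
May 2017–Jul 2017: 69 kg + 2,415 kg + 328 kg = 2,812 kg (under)
Jun 2017–Aug 2017: 2,415 kg + 328 kg + 86 kg = 2,829 kg (under)
Jul 2017–Sep 2017: 328 kg + 86 kg + 1,257 kg = 1,671 kg (under)
Aug 2017–Oct 2017: 86 kg + 1,257 kg + 2,141 kg = 3,484 kg (under)
Sep 2017–Nov 2017: 1,257 kg + 2,141 kg + 1,595 kg = 4,993 kg (under)
Oct 2017–Dec 2017: 2,141 kg + 1,595 kg + 2,434 kg = 6,170 kg (under)
No window exceeds 6,670 kg.

No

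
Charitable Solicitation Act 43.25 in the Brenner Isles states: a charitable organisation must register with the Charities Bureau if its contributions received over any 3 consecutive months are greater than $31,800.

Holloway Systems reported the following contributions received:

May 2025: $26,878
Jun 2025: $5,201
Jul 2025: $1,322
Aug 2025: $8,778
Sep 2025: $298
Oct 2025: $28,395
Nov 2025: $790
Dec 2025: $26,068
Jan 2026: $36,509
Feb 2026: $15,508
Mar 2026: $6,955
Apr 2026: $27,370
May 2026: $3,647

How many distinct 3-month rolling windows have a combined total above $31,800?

May 2025–Jul 2025: $26,878 + $5,201 + $1,322 = $33,401 (over)
Jun 2025–Aug 2025: $5,201 + $1,322 + $8,778 = $15,301 (under)
Jul 2025–Sep 2025: $1,322 + $8,778 + $298 = $10,398 (under)
Aug 2025–Oct 2025: $8,778 + $298 + $28,395 = $37,471 (over)
Sep 2025–Nov 2025: $298 + $28,395 + $790 = $29,483 (under)
Oct 2025–Dec 2025: $28,395 + $790 + $26,068 = $55,253 (over)
Nov 2025–Jan 2026: $790 + $26,068 + $36,509 = $63,367 (over)
Dec 2025–Feb 2026: $26,068 + $36,509 + $15,508 = $78,085 (over)
Jan 2026–Mar 2026: $36,509 + $15,508 + $6,955 = $58,972 (over)
Feb 2026–Apr 2026: $15,508 + $6,955 + $27,370 = $49,833 (over)
Mar 2026–May 2026: $6,955 + $27,370 + $3,647 = $37,972 (over)
8 windows exceed the threshold.

8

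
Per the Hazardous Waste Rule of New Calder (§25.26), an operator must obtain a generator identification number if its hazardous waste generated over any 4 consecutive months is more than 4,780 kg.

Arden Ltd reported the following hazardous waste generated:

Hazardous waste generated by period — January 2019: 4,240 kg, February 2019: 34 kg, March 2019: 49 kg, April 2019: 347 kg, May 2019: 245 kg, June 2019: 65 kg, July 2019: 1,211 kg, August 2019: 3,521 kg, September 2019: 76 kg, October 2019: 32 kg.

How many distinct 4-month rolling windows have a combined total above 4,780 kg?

January 2019–April 2019: 4,240 kg + 34 kg + 49 kg + 347 kg = 4,670 kg (under)
February 2019–May 2019: 34 kg + 49 kg + 347 kg + 245 kg = 675 kg (under)
March 2019–June 2019: 49 kg + 347 kg + 245 kg + 65 kg = 706 kg (under)
April 2019–July 2019: 347 kg + 245 kg + 65 kg + 1,211 kg = 1,868 kg (under)
May 2019–August 2019: 245 kg + 65 kg + 1,211 kg + 3,521 kg = 5,042 kg (over)
June 2019–September 2019: 65 kg + 1,211 kg + 3,521 kg + 76 kg = 4,873 kg (over)
July 2019–October 2019: 1,211 kg + 3,521 kg + 76 kg + 32 kg = 4,840 kg (over)
3 windows exceed the threshold.

3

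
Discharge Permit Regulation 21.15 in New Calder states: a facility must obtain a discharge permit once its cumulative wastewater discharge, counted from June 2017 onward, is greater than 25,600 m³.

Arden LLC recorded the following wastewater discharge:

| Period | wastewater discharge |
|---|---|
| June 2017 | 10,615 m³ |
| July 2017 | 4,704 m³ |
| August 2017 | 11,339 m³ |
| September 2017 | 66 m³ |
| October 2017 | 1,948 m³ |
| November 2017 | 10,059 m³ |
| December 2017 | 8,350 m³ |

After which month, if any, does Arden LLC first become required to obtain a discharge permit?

August 2017

Through June 2017: 10,615 m³
Through July 2017: 15,319 m³
Through August 2017: 26,658 m³ ← exceeds threshold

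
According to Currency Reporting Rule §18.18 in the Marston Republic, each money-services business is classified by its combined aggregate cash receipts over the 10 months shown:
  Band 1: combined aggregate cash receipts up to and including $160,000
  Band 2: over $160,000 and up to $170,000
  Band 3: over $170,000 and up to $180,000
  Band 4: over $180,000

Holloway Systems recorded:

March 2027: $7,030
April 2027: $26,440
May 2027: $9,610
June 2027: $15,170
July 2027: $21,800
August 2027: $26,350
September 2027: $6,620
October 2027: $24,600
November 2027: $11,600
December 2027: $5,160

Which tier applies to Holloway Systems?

Band 1

Combined aggregate cash receipts: $7,030 + $26,440 + $9,610 + $15,170 + $21,800 + $26,350 + $6,620 + $24,600 + $11,600 + $5,160 = $154,380.
$154,380 ≤ $160,000, so Band 1 applies.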